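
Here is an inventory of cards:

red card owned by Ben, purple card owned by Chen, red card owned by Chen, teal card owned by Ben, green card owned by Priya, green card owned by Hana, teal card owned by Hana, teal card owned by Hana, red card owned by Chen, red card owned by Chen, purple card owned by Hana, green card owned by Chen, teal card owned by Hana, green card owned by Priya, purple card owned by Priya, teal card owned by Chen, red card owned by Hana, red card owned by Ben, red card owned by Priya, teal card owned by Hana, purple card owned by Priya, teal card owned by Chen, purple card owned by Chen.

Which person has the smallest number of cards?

Ben

Counts by player: Chen→8, Hana→7, Priya→5, Ben→3.
The minimum is 3, held uniquely by Ben.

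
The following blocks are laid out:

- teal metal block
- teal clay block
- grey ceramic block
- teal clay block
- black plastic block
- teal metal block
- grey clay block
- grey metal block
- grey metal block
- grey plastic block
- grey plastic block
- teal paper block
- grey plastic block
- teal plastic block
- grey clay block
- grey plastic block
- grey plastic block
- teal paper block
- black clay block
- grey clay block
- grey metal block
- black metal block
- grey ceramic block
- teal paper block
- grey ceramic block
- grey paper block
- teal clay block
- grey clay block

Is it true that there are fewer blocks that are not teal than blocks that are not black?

blocks that are not teal: 19.
blocks that are not black: 25.
The claim requires 19 < 25, which holds.

True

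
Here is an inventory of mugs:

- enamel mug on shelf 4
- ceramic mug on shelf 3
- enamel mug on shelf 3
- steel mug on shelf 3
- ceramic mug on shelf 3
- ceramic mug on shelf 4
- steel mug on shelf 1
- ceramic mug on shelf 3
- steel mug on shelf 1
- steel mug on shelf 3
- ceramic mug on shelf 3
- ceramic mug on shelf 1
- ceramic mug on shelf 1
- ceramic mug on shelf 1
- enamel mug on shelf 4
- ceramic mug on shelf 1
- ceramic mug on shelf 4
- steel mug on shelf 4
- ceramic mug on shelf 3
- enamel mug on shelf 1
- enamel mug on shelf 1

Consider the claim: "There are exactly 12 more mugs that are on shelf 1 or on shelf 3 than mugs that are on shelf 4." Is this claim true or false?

False

|mugs on shelf 1 or on shelf 3| = 16.
|mugs on shelf 4| = 5.
The claim requires 16 − 5 (= 11) to equal 12, which does not hold.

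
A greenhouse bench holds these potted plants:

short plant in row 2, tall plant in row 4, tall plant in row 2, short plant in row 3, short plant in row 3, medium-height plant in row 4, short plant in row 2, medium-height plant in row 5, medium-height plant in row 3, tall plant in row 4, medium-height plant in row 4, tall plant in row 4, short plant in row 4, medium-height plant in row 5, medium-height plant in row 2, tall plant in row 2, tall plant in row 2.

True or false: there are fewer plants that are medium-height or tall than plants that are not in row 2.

False

There are 12 plants that are medium-height or tall.
There are 11 plants that are not in row 2.
The claim requires 12 < 11, which does not hold.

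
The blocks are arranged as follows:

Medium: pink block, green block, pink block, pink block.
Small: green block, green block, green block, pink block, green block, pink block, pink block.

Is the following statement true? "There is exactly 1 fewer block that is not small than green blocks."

There are 4 blocks that are not small.
There are 5 green blocks.
The claim requires 5 − 4 (= 1) to equal 1, which holds.

True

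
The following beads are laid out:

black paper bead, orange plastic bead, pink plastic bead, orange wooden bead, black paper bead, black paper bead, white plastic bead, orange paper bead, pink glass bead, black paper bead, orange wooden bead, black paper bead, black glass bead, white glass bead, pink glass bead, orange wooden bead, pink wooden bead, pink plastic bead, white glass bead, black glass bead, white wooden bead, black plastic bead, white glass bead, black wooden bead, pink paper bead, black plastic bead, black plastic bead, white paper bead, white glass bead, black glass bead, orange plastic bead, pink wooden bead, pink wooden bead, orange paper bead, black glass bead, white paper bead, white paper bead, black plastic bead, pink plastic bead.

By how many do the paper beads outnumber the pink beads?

2

paper beads: 11.
pink beads: 9.
11 − 9 = 2.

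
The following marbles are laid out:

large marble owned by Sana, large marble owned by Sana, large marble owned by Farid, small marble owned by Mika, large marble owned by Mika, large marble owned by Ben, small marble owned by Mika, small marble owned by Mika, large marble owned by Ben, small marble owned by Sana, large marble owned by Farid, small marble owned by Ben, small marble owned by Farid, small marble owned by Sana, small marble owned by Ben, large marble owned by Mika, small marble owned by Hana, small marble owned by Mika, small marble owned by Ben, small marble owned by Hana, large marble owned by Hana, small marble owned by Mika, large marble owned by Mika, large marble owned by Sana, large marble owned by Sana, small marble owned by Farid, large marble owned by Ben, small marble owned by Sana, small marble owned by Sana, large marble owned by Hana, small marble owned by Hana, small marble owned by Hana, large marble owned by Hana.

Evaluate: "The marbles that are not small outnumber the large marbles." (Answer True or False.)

There are 15 marbles that are not small.
There are 15 large marbles.
The claim requires 15 > 15, which does not hold.

False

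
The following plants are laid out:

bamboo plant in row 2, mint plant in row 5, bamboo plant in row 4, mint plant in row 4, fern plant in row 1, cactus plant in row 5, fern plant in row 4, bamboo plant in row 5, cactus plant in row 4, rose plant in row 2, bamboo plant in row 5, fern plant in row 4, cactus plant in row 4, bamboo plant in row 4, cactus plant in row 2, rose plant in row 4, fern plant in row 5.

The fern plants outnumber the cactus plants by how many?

0

fern plants: 4.
cactus plants: 4.
4 − 4 = 0.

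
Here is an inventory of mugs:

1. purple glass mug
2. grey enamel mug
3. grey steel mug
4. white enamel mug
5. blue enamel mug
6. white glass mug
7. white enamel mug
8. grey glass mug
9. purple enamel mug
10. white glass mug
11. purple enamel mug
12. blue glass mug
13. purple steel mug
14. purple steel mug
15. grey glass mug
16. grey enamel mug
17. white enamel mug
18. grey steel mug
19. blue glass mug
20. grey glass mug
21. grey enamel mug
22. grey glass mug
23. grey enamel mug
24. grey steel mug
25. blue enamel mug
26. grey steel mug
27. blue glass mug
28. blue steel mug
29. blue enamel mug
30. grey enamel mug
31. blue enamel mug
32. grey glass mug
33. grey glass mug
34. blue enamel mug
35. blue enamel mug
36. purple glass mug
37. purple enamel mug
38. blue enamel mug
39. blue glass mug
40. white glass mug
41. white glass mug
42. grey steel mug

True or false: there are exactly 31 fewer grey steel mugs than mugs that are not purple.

grey steel mugs: 5.
mugs that are not purple: 35.
The claim requires 35 − 5 (= 30) to equal 31, which does not hold.

False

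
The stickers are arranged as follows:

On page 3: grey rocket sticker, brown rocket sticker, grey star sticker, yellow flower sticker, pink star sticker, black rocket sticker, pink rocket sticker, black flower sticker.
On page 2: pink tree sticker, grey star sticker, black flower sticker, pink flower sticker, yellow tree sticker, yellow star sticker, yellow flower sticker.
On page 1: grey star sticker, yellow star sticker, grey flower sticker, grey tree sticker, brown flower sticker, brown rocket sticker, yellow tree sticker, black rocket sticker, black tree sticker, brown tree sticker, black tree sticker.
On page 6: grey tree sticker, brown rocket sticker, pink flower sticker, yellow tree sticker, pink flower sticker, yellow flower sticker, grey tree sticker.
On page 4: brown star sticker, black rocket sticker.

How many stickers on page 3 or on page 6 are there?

on page 3: 8; on page 6: 7; together 8 + 7 = 15.

15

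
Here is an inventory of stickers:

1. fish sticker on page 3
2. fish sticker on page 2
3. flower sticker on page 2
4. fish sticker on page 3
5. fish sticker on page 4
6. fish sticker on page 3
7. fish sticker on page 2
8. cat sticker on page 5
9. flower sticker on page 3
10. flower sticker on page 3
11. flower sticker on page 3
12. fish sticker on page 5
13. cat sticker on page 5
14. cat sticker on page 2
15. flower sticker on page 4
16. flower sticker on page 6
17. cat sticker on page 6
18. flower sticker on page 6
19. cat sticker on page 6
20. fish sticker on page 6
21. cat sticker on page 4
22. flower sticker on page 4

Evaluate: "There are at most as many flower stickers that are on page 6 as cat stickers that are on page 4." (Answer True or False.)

False

There are 2 flower stickers on page 6.
There is 1 cat sticker on page 4.
The claim requires 2 ≤ 1, which does not hold.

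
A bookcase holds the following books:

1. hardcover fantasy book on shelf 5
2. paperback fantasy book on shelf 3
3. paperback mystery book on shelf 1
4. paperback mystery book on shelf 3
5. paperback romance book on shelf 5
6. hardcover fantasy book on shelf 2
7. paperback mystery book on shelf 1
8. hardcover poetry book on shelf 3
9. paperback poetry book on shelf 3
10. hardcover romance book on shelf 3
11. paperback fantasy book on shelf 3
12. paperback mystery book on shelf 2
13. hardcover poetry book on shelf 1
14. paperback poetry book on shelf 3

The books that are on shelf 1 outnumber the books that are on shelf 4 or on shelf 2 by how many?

1

books on shelf 1: 3.
books on shelf 4 or on shelf 2: 2.
3 − 2 = 1.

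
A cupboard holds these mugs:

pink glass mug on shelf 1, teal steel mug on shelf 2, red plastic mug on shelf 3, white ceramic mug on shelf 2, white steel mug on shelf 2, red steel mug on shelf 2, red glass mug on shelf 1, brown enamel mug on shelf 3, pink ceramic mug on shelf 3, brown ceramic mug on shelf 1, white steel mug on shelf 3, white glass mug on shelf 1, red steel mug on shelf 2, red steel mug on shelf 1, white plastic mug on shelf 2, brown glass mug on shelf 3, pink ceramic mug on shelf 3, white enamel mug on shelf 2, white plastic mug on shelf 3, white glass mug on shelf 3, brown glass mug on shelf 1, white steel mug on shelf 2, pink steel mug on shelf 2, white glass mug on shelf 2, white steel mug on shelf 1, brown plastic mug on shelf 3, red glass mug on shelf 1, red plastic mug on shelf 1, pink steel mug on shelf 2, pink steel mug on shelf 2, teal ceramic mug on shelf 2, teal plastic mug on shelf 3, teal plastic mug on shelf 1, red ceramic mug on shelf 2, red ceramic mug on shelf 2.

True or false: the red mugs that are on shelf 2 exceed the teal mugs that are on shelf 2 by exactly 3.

|red mugs on shelf 2| = 4.
|teal mugs on shelf 2| = 2.
The claim requires 4 − 2 (= 2) to equal 3, which does not hold.

False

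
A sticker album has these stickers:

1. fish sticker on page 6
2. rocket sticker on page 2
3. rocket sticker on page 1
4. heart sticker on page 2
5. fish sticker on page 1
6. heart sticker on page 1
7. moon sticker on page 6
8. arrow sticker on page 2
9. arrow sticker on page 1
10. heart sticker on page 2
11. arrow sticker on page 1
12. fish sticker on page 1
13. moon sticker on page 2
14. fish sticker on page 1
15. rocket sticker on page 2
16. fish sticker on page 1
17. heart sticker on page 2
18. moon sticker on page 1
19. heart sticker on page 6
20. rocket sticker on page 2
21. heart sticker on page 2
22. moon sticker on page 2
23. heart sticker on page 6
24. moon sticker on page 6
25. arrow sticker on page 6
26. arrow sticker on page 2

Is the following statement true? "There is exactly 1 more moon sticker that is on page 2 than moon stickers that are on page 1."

True

There are 2 moon stickers on page 2.
There is 1 moon sticker on page 1.
The claim requires 2 − 1 (= 1) to equal 1, which holds.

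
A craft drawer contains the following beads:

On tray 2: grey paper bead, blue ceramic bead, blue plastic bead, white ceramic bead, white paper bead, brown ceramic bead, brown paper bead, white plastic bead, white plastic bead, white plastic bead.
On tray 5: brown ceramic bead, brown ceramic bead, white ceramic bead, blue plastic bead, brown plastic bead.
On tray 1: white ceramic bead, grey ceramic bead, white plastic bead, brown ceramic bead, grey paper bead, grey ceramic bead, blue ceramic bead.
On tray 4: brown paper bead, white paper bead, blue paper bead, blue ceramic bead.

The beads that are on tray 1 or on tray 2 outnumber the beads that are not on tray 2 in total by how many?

1

beads on tray 1 or on tray 2: 17.
beads that are not on tray 2: 16.
17 − 16 = 1.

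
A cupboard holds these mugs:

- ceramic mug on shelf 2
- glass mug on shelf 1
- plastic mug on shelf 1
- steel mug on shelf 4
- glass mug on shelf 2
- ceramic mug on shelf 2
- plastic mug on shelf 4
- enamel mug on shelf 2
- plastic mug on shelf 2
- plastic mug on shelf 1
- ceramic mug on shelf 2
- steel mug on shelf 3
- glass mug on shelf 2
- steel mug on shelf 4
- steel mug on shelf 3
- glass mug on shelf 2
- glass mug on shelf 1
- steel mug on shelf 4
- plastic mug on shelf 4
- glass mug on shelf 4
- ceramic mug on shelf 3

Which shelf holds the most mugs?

shelf 2

Counts by shelf: shelf 2→8, shelf 4→6, shelf 1→4, shelf 3→3.
The maximum is 8, held uniquely by shelf 2.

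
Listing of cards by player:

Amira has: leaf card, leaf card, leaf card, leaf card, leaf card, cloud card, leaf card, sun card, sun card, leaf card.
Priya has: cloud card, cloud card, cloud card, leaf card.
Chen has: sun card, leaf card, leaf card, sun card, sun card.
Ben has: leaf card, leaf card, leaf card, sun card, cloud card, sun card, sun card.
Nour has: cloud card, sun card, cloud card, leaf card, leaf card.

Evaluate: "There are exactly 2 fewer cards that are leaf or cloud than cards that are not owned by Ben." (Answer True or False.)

cards that are leaf or cloud: 22.
cards that are not owned by Ben: 24.
The claim requires 24 − 22 (= 2) to equal 2, which holds.

True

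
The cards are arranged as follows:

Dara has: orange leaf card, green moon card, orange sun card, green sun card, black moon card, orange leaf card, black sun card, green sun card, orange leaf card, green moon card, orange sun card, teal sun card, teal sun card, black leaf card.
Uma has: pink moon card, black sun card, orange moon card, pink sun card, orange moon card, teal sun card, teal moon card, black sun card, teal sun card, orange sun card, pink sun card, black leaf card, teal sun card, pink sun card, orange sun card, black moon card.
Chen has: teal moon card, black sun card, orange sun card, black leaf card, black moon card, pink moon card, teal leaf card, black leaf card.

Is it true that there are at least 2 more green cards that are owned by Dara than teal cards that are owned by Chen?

green cards owned by Dara: 4.
teal cards owned by Chen: 2.
The claim requires 4 − 2 = 2 ≥ 2, which holds.

True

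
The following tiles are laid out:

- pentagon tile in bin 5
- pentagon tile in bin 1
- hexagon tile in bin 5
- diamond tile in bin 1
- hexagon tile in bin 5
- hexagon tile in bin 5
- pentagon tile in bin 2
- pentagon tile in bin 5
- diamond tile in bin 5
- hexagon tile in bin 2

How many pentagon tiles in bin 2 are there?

1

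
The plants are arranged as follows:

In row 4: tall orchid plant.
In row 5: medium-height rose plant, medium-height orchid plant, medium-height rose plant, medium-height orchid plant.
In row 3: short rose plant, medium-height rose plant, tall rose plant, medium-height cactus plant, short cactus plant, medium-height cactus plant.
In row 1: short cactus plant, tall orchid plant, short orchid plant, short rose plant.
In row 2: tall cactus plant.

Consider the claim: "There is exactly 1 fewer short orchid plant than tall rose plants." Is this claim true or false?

False

There is 1 short orchid plant.
There is 1 tall rose plant.
The claim requires 1 − 1 (= 0) to equal 1, which does not hold.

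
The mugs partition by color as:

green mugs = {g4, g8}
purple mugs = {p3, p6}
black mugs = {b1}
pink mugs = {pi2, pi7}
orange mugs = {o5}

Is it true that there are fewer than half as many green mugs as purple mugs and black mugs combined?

False

|green mugs| = 2.
purple mugs: 2; black mugs: 1; combined: 2 + 1 = 3.
The claim requires 2 × 2 = 4 < 3, which does not hold.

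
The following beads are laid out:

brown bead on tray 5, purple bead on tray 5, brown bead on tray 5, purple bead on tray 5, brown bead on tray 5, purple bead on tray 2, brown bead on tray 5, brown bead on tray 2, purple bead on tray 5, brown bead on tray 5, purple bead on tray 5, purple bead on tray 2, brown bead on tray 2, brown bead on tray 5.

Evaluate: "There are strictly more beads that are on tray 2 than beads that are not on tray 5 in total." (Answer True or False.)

False

beads on tray 2: 4.
beads that are not on tray 5: 4.
The claim requires 4 > 4, which does not hold.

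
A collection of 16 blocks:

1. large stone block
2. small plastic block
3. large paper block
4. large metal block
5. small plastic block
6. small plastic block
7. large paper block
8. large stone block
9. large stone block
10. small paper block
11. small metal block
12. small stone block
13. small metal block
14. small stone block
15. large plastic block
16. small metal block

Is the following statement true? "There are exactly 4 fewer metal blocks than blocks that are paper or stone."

|metal blocks| = 4.
|blocks that are paper or stone| = 8.
The claim requires 8 − 4 (= 4) to equal 4, which holds.

True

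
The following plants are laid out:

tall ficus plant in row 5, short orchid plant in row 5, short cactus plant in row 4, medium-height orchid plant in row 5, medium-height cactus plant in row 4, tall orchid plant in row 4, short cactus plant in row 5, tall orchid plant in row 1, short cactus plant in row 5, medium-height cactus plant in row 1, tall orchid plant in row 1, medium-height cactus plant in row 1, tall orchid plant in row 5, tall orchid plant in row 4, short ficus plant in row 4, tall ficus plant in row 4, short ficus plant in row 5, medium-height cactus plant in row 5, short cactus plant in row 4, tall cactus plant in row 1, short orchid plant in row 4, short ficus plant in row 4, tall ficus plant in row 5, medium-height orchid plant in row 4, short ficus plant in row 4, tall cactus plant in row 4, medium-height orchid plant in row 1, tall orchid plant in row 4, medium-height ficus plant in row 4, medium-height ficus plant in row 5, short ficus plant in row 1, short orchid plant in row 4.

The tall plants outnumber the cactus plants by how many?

1

tall plants: 11.
cactus plants: 10.
11 − 10 = 1.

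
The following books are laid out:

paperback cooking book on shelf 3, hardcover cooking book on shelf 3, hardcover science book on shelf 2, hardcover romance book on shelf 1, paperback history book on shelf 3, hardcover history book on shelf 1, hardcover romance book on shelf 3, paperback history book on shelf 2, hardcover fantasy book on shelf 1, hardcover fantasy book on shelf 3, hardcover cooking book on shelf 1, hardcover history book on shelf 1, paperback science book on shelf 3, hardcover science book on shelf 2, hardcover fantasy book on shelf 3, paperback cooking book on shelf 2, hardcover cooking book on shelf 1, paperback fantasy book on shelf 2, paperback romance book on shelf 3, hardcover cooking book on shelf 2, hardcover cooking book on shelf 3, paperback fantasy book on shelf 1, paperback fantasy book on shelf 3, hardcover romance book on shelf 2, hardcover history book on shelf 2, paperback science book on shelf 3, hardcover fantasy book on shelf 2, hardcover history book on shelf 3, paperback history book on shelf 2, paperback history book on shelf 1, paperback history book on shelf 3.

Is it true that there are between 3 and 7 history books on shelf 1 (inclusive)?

True

There are 3 history books on shelf 1.
The claim requires 3 ≤ 3 ≤ 7, which holds.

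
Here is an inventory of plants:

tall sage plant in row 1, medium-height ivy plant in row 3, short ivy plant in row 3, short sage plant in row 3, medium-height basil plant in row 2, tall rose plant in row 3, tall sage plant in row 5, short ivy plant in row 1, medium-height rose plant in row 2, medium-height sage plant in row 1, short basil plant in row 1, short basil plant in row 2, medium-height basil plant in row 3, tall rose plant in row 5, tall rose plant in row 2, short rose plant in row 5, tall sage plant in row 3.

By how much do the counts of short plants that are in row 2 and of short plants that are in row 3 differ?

1

short plants in row 2: 1. short plants in row 3: 2.
|1 − 2| = 2 − 1 = 1.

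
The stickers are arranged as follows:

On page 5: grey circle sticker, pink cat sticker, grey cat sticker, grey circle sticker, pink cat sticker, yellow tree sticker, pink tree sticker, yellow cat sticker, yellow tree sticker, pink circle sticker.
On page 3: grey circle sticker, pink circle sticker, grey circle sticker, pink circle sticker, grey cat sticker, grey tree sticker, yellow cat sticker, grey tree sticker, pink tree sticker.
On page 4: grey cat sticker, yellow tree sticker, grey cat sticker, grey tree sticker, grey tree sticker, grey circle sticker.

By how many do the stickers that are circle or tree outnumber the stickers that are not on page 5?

stickers that are circle or tree: 17.
stickers that are not on page 5: 15.
17 − 15 = 2.

2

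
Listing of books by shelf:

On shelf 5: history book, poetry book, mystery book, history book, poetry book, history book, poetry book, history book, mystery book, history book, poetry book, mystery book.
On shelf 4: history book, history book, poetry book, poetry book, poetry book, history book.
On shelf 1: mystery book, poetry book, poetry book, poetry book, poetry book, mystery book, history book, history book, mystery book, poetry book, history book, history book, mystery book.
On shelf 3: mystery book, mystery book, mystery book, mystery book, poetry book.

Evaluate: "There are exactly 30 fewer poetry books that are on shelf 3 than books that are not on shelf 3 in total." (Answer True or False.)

True

There is 1 poetry book on shelf 3.
There are 31 books that are not on shelf 3.
The claim requires 31 − 1 (= 30) to equal 30, which holds.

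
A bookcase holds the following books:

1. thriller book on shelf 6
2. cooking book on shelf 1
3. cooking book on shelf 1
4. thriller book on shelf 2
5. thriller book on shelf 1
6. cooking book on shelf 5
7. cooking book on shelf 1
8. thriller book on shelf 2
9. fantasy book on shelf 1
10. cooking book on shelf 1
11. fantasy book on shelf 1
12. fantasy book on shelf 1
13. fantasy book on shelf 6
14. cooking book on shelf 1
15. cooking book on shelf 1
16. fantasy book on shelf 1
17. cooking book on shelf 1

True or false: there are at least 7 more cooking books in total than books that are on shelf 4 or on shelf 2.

|cooking books| = 8.
|books on shelf 4 or on shelf 2| = 2.
The claim requires 8 − 2 = 6 ≥ 7, which does not hold.

False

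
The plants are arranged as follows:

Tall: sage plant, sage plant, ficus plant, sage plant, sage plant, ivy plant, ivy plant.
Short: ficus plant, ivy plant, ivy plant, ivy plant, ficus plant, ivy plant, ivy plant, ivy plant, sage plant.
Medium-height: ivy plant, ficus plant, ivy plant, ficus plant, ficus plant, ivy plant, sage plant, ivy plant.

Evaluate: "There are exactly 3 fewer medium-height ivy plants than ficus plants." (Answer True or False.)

medium-height ivy plants: 4.
ficus plants: 6.
The claim requires 6 − 4 (= 2) to equal 3, which does not hold.

False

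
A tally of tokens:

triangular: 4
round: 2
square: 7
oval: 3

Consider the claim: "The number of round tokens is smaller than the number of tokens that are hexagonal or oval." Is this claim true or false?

|round tokens| = 2.
|tokens that are hexagonal or oval| = 3.
The claim requires 2 < 3, which holds.

True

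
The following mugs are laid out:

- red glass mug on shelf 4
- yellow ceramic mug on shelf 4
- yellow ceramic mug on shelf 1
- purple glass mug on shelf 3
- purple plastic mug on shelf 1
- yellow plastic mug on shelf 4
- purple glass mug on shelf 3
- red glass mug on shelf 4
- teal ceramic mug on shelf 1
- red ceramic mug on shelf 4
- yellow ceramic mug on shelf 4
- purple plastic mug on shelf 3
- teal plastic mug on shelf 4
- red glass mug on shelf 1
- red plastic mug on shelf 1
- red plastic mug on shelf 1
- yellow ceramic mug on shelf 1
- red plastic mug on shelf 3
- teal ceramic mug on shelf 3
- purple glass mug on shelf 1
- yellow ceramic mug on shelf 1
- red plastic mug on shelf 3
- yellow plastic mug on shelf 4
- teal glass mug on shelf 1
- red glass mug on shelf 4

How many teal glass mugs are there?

1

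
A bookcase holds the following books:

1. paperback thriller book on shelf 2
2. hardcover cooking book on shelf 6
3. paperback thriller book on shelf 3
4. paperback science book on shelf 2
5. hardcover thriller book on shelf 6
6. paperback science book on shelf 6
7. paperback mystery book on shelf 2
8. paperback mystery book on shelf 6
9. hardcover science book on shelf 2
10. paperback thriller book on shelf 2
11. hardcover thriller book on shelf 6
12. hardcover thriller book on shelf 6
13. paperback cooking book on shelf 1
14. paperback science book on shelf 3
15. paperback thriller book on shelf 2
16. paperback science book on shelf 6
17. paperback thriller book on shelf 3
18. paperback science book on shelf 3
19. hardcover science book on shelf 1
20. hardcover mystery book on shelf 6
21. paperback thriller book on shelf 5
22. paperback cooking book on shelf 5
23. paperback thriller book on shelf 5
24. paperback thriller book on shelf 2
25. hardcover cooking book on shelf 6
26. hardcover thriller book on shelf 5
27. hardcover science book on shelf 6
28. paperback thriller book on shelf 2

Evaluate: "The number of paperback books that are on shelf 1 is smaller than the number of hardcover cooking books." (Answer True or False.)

paperback books on shelf 1: 1.
hardcover cooking books: 2.
The claim requires 1 < 2, which holds.

True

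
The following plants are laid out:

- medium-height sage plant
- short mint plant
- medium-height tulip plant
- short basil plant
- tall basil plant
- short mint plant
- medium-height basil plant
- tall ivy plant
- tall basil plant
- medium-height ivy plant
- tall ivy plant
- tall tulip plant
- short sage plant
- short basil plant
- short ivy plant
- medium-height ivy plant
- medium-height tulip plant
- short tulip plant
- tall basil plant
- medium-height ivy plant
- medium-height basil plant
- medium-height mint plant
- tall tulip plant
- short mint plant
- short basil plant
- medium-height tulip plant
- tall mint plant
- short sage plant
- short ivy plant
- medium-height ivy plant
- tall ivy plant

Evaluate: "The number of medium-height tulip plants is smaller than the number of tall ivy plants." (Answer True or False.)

False

There are 3 medium-height tulip plants.
There are 3 tall ivy plants.
The claim requires 3 < 3, which does not hold.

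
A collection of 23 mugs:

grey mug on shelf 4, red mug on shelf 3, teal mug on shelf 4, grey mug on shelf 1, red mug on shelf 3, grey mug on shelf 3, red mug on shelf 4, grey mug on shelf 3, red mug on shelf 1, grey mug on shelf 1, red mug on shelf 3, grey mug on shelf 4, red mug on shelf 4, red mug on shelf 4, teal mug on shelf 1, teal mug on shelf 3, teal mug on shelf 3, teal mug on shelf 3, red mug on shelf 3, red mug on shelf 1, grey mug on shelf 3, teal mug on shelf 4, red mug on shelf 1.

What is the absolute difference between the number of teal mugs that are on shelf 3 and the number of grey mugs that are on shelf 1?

1

teal mugs on shelf 3: 3. grey mugs on shelf 1: 2.
|3 − 2| = 3 − 2 = 1.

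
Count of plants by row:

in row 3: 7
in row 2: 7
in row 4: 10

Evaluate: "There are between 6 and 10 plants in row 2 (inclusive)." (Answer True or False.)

plants in row 2: 7.
The claim requires 6 ≤ 7 ≤ 10, which holds.

True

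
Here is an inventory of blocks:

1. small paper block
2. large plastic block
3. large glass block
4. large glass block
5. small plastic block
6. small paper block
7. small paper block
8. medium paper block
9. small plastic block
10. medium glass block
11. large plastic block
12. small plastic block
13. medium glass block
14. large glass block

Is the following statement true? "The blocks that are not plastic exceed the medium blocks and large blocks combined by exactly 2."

|blocks that are not plastic| = 9.
medium blocks: 3; large blocks: 5; combined: 3 + 5 = 8.
The claim requires 9 − 8 (= 1) to equal 2, which does not hold.

False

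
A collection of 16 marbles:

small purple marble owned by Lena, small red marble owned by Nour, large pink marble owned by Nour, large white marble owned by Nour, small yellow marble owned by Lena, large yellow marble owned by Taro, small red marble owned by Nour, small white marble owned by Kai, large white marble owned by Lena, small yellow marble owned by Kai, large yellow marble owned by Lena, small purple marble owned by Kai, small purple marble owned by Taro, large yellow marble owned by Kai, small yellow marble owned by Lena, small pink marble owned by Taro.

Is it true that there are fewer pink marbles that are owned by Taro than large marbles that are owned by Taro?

False

Count of pink marbles owned by Taro: 1.
Count of large marbles owned by Taro: 1.
The claim requires 1 < 1, which does not hold.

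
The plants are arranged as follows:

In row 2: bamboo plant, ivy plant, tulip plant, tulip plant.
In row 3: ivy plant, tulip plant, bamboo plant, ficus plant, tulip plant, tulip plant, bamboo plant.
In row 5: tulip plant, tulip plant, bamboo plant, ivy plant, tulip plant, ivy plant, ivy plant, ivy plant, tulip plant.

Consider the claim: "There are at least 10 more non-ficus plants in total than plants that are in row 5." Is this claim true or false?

True

There are 19 non-ficus plants.
There are 9 plants in row 5.
The claim requires 19 − 9 = 10 ≥ 10, which holds.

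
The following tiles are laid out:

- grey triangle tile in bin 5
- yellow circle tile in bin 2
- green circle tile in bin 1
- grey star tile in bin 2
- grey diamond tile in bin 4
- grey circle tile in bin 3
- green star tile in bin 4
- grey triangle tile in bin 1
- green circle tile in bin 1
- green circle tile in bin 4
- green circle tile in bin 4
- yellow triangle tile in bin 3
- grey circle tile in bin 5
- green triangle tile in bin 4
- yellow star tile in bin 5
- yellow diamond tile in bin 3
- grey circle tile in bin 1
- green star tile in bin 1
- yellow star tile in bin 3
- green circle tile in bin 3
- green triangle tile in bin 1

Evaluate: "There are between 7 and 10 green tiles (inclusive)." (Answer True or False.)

True

There are 9 green tiles.
The claim requires 7 ≤ 9 ≤ 10, which holds.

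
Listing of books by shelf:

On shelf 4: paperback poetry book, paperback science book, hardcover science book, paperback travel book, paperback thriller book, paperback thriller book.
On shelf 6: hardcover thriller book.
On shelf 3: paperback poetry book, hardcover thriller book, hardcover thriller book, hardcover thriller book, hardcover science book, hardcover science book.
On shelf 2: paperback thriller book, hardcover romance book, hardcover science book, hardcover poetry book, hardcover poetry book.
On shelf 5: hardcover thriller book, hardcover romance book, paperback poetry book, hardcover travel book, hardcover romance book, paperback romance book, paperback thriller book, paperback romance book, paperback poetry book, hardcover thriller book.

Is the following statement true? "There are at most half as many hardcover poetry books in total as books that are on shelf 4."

True

hardcover poetry books: 2.
books on shelf 4: 6.
The claim requires 2 × 2 = 4 ≤ 6, which holds.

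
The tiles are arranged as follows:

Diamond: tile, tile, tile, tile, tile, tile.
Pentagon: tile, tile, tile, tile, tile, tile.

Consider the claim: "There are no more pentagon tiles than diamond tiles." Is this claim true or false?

True

pentagon tiles: 6.
diamond tiles: 6.
The claim requires 6 ≤ 6, which holds.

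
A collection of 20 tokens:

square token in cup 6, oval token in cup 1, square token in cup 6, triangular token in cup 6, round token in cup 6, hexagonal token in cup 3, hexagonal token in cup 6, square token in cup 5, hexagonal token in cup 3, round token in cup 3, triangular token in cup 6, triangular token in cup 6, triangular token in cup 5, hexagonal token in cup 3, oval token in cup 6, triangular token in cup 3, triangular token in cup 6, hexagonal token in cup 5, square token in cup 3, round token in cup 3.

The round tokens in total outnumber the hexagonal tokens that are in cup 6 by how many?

2

round tokens: 3.
hexagonal tokens in cup 6: 1.
3 − 1 = 2.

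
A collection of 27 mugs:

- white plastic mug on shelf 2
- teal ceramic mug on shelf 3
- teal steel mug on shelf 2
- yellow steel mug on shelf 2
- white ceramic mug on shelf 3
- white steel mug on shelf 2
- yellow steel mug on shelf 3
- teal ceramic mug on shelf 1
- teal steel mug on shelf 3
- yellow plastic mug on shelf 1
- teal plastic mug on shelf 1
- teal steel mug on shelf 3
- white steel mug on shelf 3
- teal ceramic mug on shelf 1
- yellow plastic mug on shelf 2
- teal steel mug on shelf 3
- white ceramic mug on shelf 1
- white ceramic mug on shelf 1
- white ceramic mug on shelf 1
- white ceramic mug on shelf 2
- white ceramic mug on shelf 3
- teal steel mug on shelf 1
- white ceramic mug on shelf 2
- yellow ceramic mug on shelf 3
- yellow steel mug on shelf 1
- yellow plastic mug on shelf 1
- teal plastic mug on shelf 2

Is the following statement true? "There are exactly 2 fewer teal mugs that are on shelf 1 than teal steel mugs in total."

teal mugs on shelf 1: 4.
teal steel mugs: 5.
The claim requires 5 − 4 (= 1) to equal 2, which does not hold.

False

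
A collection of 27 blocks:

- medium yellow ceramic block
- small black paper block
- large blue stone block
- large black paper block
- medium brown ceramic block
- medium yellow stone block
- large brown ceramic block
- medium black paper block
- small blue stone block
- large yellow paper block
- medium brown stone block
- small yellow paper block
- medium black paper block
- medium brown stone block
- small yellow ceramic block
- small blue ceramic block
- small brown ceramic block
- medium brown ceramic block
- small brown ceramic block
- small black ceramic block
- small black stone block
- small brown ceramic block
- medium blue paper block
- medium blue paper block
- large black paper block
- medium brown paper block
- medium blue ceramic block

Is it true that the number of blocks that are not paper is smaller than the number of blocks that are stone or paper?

blocks that are not paper: 17.
blocks that are stone or paper: 16.
The claim requires 17 < 16, which does not hold.

False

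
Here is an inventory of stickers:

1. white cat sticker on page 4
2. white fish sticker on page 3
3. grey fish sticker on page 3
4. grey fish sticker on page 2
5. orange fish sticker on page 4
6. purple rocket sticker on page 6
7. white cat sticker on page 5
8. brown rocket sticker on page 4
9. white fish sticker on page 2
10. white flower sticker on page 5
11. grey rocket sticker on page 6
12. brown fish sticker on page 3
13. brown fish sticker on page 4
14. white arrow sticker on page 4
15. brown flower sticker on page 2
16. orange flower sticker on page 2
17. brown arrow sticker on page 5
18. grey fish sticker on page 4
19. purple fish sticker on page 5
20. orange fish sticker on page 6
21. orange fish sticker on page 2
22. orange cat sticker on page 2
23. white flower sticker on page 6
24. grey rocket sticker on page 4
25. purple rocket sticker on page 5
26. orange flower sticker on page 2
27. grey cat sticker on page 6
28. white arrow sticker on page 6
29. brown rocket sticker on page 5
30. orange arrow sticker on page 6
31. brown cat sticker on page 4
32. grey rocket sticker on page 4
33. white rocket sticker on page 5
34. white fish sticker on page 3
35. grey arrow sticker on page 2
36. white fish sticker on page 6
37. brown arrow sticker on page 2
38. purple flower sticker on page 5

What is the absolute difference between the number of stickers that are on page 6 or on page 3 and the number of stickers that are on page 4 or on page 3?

1

stickers on page 6 or on page 3: 12. stickers on page 4 or on page 3: 13.
|12 − 13| = 13 − 12 = 1.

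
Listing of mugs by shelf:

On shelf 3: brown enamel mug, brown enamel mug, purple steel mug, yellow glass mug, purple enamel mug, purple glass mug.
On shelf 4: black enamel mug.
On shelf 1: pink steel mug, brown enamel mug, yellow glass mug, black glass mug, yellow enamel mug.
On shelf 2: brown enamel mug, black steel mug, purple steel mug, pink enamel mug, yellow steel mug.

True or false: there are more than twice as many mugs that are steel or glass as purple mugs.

True

There are 9 mugs that are steel or glass.
There are 4 purple mugs.
The claim requires 9 > 2 × 4 = 8, which holds.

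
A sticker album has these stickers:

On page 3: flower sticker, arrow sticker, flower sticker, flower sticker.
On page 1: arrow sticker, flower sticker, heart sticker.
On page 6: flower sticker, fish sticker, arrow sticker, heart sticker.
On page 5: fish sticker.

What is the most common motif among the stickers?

flower

Counts by motif: flower 5, arrow 3, heart 2, fish 2.
The maximum is 5, held uniquely by flower.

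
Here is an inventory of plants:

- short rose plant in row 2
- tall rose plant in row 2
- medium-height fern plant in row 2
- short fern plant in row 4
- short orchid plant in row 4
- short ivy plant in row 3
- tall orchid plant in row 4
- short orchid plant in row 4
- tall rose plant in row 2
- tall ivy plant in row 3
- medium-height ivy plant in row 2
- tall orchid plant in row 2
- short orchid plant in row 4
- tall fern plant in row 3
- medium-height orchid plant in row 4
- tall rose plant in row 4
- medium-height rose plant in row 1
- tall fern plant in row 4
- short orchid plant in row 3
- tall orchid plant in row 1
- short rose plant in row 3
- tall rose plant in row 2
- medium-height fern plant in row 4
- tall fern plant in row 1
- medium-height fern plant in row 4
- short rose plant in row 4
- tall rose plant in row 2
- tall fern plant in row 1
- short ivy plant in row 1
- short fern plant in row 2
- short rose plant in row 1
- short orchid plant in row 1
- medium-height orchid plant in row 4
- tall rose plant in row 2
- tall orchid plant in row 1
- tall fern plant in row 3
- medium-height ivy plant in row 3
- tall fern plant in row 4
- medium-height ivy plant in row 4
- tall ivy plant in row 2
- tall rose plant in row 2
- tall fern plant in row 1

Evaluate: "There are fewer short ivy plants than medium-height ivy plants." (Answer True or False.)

True

There are 2 short ivy plants.
There are 3 medium-height ivy plants.
The claim requires 2 < 3, which holds.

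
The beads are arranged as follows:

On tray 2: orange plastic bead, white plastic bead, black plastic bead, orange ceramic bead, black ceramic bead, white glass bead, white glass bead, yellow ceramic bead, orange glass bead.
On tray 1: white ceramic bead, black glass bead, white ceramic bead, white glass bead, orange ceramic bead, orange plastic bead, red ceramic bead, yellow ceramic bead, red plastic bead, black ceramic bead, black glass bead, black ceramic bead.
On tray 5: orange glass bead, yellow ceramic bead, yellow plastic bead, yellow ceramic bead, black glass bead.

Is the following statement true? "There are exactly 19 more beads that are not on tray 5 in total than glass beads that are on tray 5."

There are 21 beads that are not on tray 5.
There are 2 glass beads on tray 5.
The claim requires 21 − 2 (= 19) to equal 19, which holds.

True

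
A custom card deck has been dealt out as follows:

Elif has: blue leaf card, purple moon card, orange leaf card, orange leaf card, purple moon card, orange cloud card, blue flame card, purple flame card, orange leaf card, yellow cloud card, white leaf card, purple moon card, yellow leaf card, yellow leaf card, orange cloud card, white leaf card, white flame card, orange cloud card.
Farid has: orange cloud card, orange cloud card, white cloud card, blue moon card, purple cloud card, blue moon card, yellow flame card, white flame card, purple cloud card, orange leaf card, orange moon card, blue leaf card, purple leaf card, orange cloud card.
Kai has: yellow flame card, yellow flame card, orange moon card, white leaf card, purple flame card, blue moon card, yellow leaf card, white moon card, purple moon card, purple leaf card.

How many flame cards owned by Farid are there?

2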